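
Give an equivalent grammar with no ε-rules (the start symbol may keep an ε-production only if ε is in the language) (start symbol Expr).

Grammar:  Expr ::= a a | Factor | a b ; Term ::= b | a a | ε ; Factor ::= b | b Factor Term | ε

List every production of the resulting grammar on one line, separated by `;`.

Expr ::= a a | Factor | a b | ε; Term ::= b | a a; Factor ::= b | b Factor Term | b Factor | b Term

The nullable symbols are {Expr, Factor, Term}.
ε ∈ L(G) since Expr is nullable, so keep Expr → ε.
For each production, add variants omitting each subset of nullable occurrences: Factor → b Factor Term gives b Factor Term | b Factor | b Term.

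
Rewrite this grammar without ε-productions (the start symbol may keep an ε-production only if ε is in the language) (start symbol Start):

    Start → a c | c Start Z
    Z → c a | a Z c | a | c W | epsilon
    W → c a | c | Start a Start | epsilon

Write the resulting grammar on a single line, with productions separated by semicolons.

Nullable set = {W, Z}.
ε ∉ L(G), so no ε-production is kept.
For each production, add variants omitting each subset of nullable occurrences: Start → c Start Z gives c Start Z | c Start. Z → a Z c gives a Z c | a c. Z → c W gives c W | c.

Start → a c | c Start Z | c Start; Z → c a | a Z c | a c | a | c W | c; W → c a | c | Start a Start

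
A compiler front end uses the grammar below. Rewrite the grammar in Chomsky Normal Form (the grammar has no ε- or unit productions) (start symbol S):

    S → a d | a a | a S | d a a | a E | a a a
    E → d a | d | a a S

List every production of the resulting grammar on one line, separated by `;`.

S → X1 X2 | X1 X1 | X1 S | X2 Y1 | X1 E | X1 Y2; E → X2 X1 | d | X1 Y3; X1 → a; X2 → d; Y1 → X1 X1; Y2 → X1 X1; Y3 → X1 S

Introduce a nonterminal for each terminal appearing in a rule of length ≥ 2: X1 → a, X2 → d.
Binarize each right-hand side of length ≥ 3 by chaining fresh nonterminals (Y1, Y2, …): affected rules were S → X2 X1 X1; S → X1 X1 X1; E → X1 X1 S.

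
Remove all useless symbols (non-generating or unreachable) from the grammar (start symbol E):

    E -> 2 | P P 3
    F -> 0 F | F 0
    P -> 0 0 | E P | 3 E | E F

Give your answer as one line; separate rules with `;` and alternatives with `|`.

Generating nonterminals: {E, P}.
Reachable from E after that: {E, P}.
Removed useless symbols: {F} and every production mentioning them.

E -> 2 | P P 3; P -> 0 0 | E P | 3 E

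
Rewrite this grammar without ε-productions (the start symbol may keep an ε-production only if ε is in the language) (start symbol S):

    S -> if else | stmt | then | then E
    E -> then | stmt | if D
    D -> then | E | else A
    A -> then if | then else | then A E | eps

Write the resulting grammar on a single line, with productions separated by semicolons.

Nullable nonterminals: {A}.
ε ∉ L(G), so no ε-production is kept.
For each production, add variants omitting each subset of nullable occurrences: D → else A gives else A | else. A → then A E gives then A E | then E.

S -> if else | stmt | then | then E; E -> then | stmt | if D; D -> then | E | else A | else; A -> then if | then else | then A E | then E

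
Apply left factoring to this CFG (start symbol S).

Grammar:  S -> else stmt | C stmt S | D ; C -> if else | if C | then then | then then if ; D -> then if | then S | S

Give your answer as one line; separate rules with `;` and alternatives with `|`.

S -> else stmt | C stmt S | D; C -> then then C' | if C''; D -> S | then D'; C' -> ε | if; C'' -> else | C; D' -> if | S

C has alternatives sharing prefix 'then then': factor to C → then then C' with C' → ε | if.
C has alternatives sharing prefix 'if': factor to C → if C'' with C'' → else | C.
D has alternatives sharing prefix 'then': factor to D → then D' with D' → if | S.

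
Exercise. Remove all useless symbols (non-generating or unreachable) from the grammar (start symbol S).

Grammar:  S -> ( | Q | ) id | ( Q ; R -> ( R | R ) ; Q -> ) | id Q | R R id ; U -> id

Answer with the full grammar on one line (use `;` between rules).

S -> ( | Q | ) id | ( Q; Q -> ) | id Q

Generating nonterminals: {Q, S, U}.
Reachable from S after that: {Q, S}.
Removed useless symbols: {R, U} and every production mentioning them.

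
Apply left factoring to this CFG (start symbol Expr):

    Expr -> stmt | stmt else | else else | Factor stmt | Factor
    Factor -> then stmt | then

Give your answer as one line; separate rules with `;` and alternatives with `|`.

Expr -> else else | stmt Expr1 | Factor Expr2; Factor -> then Factor1; Expr1 -> ε | else; Expr2 -> stmt | ε; Factor1 -> stmt | ε

Expr has alternatives sharing prefix 'stmt': factor to Expr → stmt Expr1 with Expr1 → ε | else.
Expr has alternatives sharing prefix 'Factor': factor to Expr → Factor Expr2 with Expr2 → stmt | ε.
Factor has alternatives sharing prefix 'then': factor to Factor → then Factor1 with Factor1 → stmt | ε.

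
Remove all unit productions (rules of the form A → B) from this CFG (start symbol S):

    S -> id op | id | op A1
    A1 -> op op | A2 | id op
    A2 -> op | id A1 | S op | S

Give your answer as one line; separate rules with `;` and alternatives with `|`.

Unit pairs: A1 ⇒* {A2, S}; A2 ⇒* {S}.
For every A with A ⇒* B via unit rules, add B's non-unit alternatives to A; then delete every rule of the form X → Y.

S -> id op | id | op A1; A1 -> op | id A1 | S op | op op | id op | id | op A1; A2 -> op | id A1 | S op | id op | id | op A1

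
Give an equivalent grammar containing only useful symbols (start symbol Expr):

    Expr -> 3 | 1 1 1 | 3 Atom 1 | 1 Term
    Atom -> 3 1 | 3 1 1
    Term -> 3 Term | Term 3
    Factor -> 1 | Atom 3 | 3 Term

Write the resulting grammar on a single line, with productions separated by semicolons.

Generating nonterminals: {Atom, Expr, Factor}.
Reachable from Expr after that: {Atom, Expr}.
Removed useless symbols: {Factor, Term} and every production mentioning them.

Expr -> 3 | 1 1 1 | 3 Atom 1; Atom -> 3 1 | 3 1 1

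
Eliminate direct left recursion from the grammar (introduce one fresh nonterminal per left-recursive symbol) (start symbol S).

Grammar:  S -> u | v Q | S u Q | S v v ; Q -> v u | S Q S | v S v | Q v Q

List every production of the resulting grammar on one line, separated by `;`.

Left recursion appears on S, Q.
For S: α = {u Q, v v}, β = {u, v Q}. Rewrite as S → β S' and S' → α S' | ε.
For Q: α = {v Q}, β = {v u, S Q S, v S v}. Rewrite as Q → β Q' and Q' → α Q' | ε.

S -> u S' | v Q S'; Q -> v u Q' | S Q S Q' | v S v Q'; S' -> u Q S' | v v S' | ε; Q' -> v Q Q' | ε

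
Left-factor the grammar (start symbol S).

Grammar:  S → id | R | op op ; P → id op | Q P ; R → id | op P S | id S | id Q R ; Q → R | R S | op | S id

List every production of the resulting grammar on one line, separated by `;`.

S → id | R | op op; P → id op | Q P; R → op P S | id R'; Q → op | S id | R Q'; R' → eps | S | Q R; Q' → eps | S

R has alternatives sharing prefix 'id': factor to R → id R' with R' → ε | S | Q R.
Q has alternatives sharing prefix 'R': factor to Q → R Q' with Q' → ε | S.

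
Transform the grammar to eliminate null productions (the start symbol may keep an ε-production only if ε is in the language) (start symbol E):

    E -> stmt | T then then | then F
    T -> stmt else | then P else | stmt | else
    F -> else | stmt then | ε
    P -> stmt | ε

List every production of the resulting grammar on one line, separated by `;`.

Nullable nonterminals: {F, P}.
ε ∉ L(G), so no ε-production is kept.
For each production, add variants omitting each subset of nullable occurrences: E → then F gives then F | then. T → then P else gives then P else | then else.

E -> stmt | T then then | then F | then; T -> stmt else | then P else | then else | stmt | else; F -> else | stmt then; P -> stmt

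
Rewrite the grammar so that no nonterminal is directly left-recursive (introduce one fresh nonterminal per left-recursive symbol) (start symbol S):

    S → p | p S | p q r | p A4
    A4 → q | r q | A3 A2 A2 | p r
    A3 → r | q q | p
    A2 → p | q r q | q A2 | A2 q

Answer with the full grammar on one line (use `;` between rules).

S → p | p S | p q r | p A4; A4 → q | r q | A3 A2 A2 | p r; A3 → r | q q | p; A2 → p A2' | q r q A2' | q A2 A2'; A2' → q A2' | epsilon

Directly left-recursive nonterminal: A2.
For A2: α = {q}, β = {p, q r q, q A2}. Rewrite as A2 → β A2' and A2' → α A2' | ε.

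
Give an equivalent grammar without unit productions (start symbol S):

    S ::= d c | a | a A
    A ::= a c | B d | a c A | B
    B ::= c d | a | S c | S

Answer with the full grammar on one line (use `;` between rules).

S ::= d c | a | a A; A ::= c d | a | S c | d c | a A | a c | B d | a c A; B ::= c d | a | S c | d c | a A

Unit pairs: A ⇒* {B, S}; B ⇒* {S}.
For each unit pair (A, B), copy every non-unit production of B to A, then drop all unit productions.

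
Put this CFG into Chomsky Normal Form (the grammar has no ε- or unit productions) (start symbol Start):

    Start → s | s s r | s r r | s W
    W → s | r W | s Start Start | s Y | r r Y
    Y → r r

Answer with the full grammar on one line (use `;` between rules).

Introduce a nonterminal for each terminal appearing in a rule of length ≥ 2: X1 → s, X2 → r.
Binarize each right-hand side of length ≥ 3 by chaining fresh nonterminals (Y1, Y2, …): affected rules were Start → X1 X1 X2; Start → X1 X2 X2; W → X1 Start Start; W → X2 X2 Y.

Start → s | X1 Y1 | X1 Y2 | X1 W; W → s | X2 W | X1 Y3 | X1 Y | X2 Y4; Y → X2 X2; X1 → s; X2 → r; Y1 → X1 X2; Y2 → X2 X2; Y3 → Start Start; Y4 → X2 Y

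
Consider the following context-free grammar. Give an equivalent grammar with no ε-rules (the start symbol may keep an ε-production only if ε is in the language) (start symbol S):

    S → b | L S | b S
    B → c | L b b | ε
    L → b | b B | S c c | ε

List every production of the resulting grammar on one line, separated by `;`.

S → b | L S | b S; B → c | L b b | b b; L → b | b B | S c c

Nullable nonterminals: {B, L}.
ε ∉ L(G), so no ε-production is kept.
Expand every rule over subsets of its nullable positions: B → L b b gives L b b | b b.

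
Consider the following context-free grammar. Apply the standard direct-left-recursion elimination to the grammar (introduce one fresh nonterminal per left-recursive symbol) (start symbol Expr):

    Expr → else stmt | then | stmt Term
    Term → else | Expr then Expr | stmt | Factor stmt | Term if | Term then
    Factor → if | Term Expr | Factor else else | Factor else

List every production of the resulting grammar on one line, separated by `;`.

Directly left-recursive nonterminals: Term, Factor.
For Term: α = {if, then}, β = {else, Expr then Expr, stmt, Factor stmt}. Rewrite as Term → β Term1 and Term1 → α Term1 | ε.
For Factor: α = {else else, else}, β = {if, Term Expr}. Rewrite as Factor → β Factor1 and Factor1 → α Factor1 | ε.

Expr → else stmt | then | stmt Term; Term → else Term1 | Expr then Expr Term1 | stmt Term1 | Factor stmt Term1; Factor → if Factor1 | Term Expr Factor1; Term1 → if Term1 | then Term1 | epsilon; Factor1 → else else Factor1 | else Factor1 | epsilon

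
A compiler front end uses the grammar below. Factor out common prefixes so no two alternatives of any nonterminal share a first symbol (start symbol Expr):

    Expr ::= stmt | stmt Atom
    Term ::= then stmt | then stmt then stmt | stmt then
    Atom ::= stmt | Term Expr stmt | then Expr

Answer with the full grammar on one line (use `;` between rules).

Expr ::= stmt Expr1; Term ::= stmt then | then stmt Term1; Atom ::= stmt | Term Expr stmt | then Expr; Expr1 ::= ε | Atom; Term1 ::= ε | then stmt

Expr has alternatives sharing prefix 'stmt': factor to Expr → stmt Expr1 with Expr1 → ε | Atom.
Term has alternatives sharing prefix 'then stmt': factor to Term → then stmt Term1 with Term1 → ε | then stmt.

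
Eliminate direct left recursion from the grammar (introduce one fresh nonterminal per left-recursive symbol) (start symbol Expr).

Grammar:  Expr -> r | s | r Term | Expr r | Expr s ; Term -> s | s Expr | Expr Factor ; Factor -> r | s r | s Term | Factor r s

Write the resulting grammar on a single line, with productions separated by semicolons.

Expr -> r Expr1 | s Expr1 | r Term Expr1; Term -> s | s Expr | Expr Factor; Factor -> r Factor1 | s r Factor1 | s Term Factor1; Expr1 -> r Expr1 | s Expr1 | ε; Factor1 -> r s Factor1 | ε

Left recursion appears on Expr, Factor.
For Expr: α = {r, s}, β = {r, s, r Term}. Rewrite as Expr → β Expr1 and Expr1 → α Expr1 | ε.
For Factor: α = {r s}, β = {r, s r, s Term}. Rewrite as Factor → β Factor1 and Factor1 → α Factor1 | ε.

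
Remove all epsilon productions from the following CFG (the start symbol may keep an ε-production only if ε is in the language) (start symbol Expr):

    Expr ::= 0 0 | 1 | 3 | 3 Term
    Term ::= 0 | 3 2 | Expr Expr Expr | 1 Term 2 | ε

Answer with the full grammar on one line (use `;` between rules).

The nullable symbols are {Term}.
ε ∉ L(G), so no ε-production is kept.
Expand every rule over subsets of its nullable positions: Term → 1 Term 2 gives 1 Term 2 | 1 2.

Expr ::= 0 0 | 1 | 3 | 3 Term; Term ::= 0 | 3 2 | Expr Expr Expr | 1 Term 2 | 1 2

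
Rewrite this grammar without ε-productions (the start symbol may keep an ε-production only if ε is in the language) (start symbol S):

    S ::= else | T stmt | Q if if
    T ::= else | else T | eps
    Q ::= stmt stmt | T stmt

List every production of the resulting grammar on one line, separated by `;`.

The nullable symbols are {T}.
ε ∉ L(G), so no ε-production is kept.
For each production, add variants omitting each subset of nullable occurrences: S → T stmt gives T stmt | stmt. Q → T stmt gives T stmt | stmt.

S ::= else | T stmt | stmt | Q if if; T ::= else | else T; Q ::= stmt stmt | T stmt | stmt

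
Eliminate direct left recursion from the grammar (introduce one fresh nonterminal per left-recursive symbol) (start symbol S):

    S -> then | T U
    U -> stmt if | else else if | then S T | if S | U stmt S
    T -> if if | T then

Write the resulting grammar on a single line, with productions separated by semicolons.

S -> then | T U; U -> stmt if U' | else else if U' | then S T U' | if S U'; T -> if if T'; U' -> stmt S U' | epsilon; T' -> then T' | epsilon

Left recursion appears on U, T.
For U: α = {stmt S}, β = {stmt if, else else if, then S T, if S}. Rewrite as U → β U' and U' → α U' | ε.
For T: α = {then}, β = {if if}. Rewrite as T → β T' and T' → α T' | ε.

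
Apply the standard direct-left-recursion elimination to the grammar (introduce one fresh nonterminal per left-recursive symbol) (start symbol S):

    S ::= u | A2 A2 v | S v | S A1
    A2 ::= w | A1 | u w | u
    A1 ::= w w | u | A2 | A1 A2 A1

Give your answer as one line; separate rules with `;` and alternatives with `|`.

S ::= u S' | A2 A2 v S'; A2 ::= w | A1 | u w | u; A1 ::= w w A1' | u A1' | A2 A1'; S' ::= v S' | A1 S' | eps; A1' ::= A2 A1 A1' | eps

S, A1 are directly left-recursive.
For S: α = {v, A1}, β = {u, A2 A2 v}. Rewrite as S → β S' and S' → α S' | ε.
For A1: α = {A2 A1}, β = {w w, u, A2}. Rewrite as A1 → β A1' and A1' → α A1' | ε.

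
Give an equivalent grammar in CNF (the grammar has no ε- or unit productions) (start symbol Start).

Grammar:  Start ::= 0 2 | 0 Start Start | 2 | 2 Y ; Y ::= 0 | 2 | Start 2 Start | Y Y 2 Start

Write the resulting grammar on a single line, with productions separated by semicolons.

Start ::= X1 X2 | X1 Y1 | 2 | X2 Y; Y ::= 0 | 2 | Start Y2 | Y Y3; X1 ::= 0; X2 ::= 2; Y1 ::= Start Start; Y2 ::= X2 Start; Y3 ::= Y Y4; Y4 ::= X2 Start

Introduce a nonterminal for each terminal appearing in a rule of length ≥ 2: X1 → 0, X2 → 2.
Binarize each right-hand side of length ≥ 3 by chaining fresh nonterminals (Y1, Y2, …): affected rules were Start → X1 Start Start; Y → Start X2 Start; Y → Y Y X2 Start.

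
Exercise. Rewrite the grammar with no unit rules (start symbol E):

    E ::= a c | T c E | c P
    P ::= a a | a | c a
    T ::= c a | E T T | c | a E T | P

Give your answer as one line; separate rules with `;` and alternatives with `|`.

E ::= a c | T c E | c P; P ::= a a | a | c a; T ::= a a | a | c a | E T T | c | a E T

Unit pairs: T ⇒* {P}.
For every A with A ⇒* B via unit rules, add B's non-unit alternatives to A; then delete every rule of the form X → Y.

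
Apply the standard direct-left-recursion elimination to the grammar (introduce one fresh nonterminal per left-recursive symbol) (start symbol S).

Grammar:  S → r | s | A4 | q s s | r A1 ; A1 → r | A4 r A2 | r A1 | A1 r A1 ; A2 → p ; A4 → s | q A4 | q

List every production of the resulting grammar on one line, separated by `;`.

S → r | s | A4 | q s s | r A1; A1 → r A1' | A4 r A2 A1' | r A1 A1'; A2 → p; A4 → s | q A4 | q; A1' → r A1 A1' | epsilon

A1 is directly left-recursive.
For A1: α = {r A1}, β = {r, A4 r A2, r A1}. Rewrite as A1 → β A1' and A1' → α A1' | ε.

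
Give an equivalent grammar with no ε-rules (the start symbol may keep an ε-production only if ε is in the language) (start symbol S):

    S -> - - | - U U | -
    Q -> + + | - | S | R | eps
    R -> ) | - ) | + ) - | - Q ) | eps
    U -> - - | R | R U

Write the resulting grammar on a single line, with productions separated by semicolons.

Nullable set = {Q, R, U}.
ε ∉ L(G), so no ε-production is kept.
Expand every rule over subsets of its nullable positions: S → - U U gives - U U | - U | -.

S -> - - | - U U | - U | -; Q -> + + | - | S | R; R -> ) | - ) | + ) - | - Q ); U -> - - | R | R U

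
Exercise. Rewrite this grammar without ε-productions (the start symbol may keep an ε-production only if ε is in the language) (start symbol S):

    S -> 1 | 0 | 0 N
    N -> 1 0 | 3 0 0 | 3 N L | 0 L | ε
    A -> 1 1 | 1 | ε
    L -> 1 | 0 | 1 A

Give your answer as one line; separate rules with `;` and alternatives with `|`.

The nullable symbols are {A, N}.
ε ∉ L(G), so no ε-production is kept.
For each production, add variants omitting each subset of nullable occurrences: N → 3 N L gives 3 N L | 3 L.

S -> 1 | 0 | 0 N; N -> 1 0 | 3 0 0 | 3 N L | 3 L | 0 L; A -> 1 1 | 1; L -> 1 | 0 | 1 A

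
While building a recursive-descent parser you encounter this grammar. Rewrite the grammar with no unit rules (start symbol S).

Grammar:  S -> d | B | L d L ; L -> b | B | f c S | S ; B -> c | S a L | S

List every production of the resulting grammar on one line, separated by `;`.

Unit pairs: B ⇒* {S}; L ⇒* {B, S}; S ⇒* {B}.
Replace each nonterminal's rules with the union of the non-unit rules of every nonterminal it unit-derives.

S -> c | S a L | d | L d L; L -> b | f c S | c | S a L | d | L d L; B -> c | S a L | d | L d L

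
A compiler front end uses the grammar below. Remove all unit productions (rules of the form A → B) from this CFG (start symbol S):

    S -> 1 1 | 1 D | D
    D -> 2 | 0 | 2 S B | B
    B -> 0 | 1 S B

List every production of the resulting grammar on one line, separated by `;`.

S -> 0 | 1 S B | 2 | 2 S B | 1 1 | 1 D; D -> 0 | 1 S B | 2 | 2 S B; B -> 0 | 1 S B

Unit pairs: D ⇒* {B}; S ⇒* {B, D}.
For every A with A ⇒* B via unit rules, add B's non-unit alternatives to A; then delete every rule of the form X → Y.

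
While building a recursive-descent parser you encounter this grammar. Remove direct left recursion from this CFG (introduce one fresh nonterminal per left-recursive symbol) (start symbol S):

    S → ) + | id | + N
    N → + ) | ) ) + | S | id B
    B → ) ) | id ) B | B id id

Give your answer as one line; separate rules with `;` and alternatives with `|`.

B is directly left-recursive.
For B: α = {id id}, β = {) ), id ) B}. Rewrite as B → β B' and B' → α B' | ε.

S → ) + | id | + N; N → + ) | ) ) + | S | id B; B → ) ) B' | id ) B B'; B' → id id B' | eps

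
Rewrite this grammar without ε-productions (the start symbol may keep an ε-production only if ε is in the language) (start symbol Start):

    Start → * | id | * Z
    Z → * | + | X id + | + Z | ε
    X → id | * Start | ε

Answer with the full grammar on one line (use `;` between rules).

Nullable set = {X, Z}.
ε ∉ L(G), so no ε-production is kept.
Expand every rule over subsets of its nullable positions: Z → X id + gives X id + | id +.

Start → * | id | * Z; Z → * | + | X id + | id + | + Z; X → id | * Start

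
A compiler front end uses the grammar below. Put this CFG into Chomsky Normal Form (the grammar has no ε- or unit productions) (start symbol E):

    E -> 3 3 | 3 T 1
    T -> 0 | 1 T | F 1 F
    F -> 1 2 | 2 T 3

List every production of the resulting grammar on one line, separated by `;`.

Introduce a nonterminal for each terminal appearing in a rule of length ≥ 2: X1 → 3, X2 → 1, X3 → 2.
Binarize each right-hand side of length ≥ 3 by chaining fresh nonterminals (Y1, Y2, …): affected rules were E → X1 T X2; T → F X2 F; F → X3 T X1.

E -> X1 X1 | X1 Y1; T -> 0 | X2 T | F Y2; F -> X2 X3 | X3 Y3; X1 -> 3; X2 -> 1; X3 -> 2; Y1 -> T X2; Y2 -> X2 F; Y3 -> T X1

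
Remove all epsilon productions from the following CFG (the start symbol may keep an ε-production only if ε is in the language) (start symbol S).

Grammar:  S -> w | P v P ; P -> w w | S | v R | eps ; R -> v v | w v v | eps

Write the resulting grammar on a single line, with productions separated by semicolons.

S -> w | P v P | P v | v P | v; P -> w w | S | v R | v; R -> v v | w v v

Nullable set = {P, R}.
ε ∉ L(G), so no ε-production is kept.
Add the nullable-subset variants: S → P v P gives P v P | P v | v P | v. P → v R gives v R | v.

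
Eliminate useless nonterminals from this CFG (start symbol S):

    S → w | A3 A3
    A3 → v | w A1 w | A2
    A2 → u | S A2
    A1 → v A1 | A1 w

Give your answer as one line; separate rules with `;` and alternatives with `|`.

S → w | A3 A3; A3 → v | A2; A2 → u | S A2

Generating nonterminals: {A2, A3, S}.
Reachable from S after that: {A2, A3, S}.
Removed useless symbols: {A1} and every production mentioning them.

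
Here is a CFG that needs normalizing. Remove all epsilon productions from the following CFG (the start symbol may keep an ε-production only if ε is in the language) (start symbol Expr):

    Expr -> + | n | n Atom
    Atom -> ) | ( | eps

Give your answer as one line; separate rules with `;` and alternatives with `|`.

Expr -> + | n | n Atom; Atom -> ) | (

Nullable set = {Atom}.
ε ∉ L(G), so no ε-production is kept.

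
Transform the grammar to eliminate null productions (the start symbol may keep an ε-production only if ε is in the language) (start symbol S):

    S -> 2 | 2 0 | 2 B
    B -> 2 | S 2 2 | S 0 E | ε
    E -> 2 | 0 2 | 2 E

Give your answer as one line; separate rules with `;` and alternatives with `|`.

Nullable nonterminals: {B}.
ε ∉ L(G), so no ε-production is kept.

S -> 2 | 2 0 | 2 B; B -> 2 | S 2 2 | S 0 E; E -> 2 | 0 2 | 2 E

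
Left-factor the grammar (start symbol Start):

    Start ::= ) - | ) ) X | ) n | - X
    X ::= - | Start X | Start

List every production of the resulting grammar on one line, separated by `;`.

Start ::= - X | ) Start1; X ::= - | Start X1; Start1 ::= - | ) X | n; X1 ::= X | ε

Start has alternatives sharing prefix ')': factor to Start → ) Start1 with Start1 → - | ) X | n.
X has alternatives sharing prefix 'Start': factor to X → Start X1 with X1 → X | ε.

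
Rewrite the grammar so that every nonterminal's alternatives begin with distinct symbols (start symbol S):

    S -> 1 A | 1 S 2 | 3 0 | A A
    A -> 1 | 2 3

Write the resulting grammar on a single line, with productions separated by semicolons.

S -> 3 0 | A A | 1 S'; A -> 1 | 2 3; S' -> A | S 2

S has alternatives sharing prefix '1': factor to S → 1 S' with S' → A | S 2.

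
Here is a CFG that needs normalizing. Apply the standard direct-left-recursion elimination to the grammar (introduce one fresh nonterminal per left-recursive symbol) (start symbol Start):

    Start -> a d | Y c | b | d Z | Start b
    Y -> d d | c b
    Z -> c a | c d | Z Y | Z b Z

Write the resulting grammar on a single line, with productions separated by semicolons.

Start -> a d Start1 | Y c Start1 | b Start1 | d Z Start1; Y -> d d | c b; Z -> c a Z1 | c d Z1; Start1 -> b Start1 | ε; Z1 -> Y Z1 | b Z Z1 | ε

Start, Z are directly left-recursive.
For Start: α = {b}, β = {a d, Y c, b, d Z}. Rewrite as Start → β Start1 and Start1 → α Start1 | ε.
For Z: α = {Y, b Z}, β = {c a, c d}. Rewrite as Z → β Z1 and Z1 → α Z1 | ε.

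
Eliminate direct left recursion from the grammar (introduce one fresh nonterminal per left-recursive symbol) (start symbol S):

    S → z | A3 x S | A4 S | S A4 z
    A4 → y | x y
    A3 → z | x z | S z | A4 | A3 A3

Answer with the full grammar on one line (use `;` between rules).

S → z S' | A3 x S S' | A4 S S'; A4 → y | x y; A3 → z A3' | x z A3' | S z A3' | A4 A3'; S' → A4 z S' | ε; A3' → A3 A3' | ε

Directly left-recursive nonterminals: S, A3.
For S: α = {A4 z}, β = {z, A3 x S, A4 S}. Rewrite as S → β S' and S' → α S' | ε.
For A3: α = {A3}, β = {z, x z, S z, A4}. Rewrite as A3 → β A3' and A3' → α A3' | ε.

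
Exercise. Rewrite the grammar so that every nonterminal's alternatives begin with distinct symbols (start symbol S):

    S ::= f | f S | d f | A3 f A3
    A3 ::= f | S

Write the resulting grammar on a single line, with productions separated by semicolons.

S has alternatives sharing prefix 'f': factor to S → f S' with S' → ε | S.

S ::= d f | A3 f A3 | f S'; A3 ::= f | S; S' ::= epsilon | S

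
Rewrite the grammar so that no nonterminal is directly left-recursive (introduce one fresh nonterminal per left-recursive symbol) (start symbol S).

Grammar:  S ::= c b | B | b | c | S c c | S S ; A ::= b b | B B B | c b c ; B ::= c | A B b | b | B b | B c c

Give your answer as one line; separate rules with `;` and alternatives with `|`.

S ::= c b S' | B S' | b S' | c S'; A ::= b b | B B B | c b c; B ::= c B' | A B b B' | b B'; S' ::= c c S' | S S' | ε; B' ::= b B' | c c B' | ε

S, B are directly left-recursive.
For S: α = {c c, S}, β = {c b, B, b, c}. Rewrite as S → β S' and S' → α S' | ε.
For B: α = {b, c c}, β = {c, A B b, b}. Rewrite as B → β B' and B' → α B' | ε.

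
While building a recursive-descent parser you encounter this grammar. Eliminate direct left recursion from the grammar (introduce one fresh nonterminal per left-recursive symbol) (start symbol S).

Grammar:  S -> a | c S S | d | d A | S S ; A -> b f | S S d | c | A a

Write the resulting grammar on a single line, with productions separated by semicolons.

Left recursion appears on S, A.
For S: α = {S}, β = {a, c S S, d, d A}. Rewrite as S → β S' and S' → α S' | ε.
For A: α = {a}, β = {b f, S S d, c}. Rewrite as A → β A' and A' → α A' | ε.

S -> a S' | c S S S' | d S' | d A S'; A -> b f A' | S S d A' | c A'; S' -> S S' | eps; A' -> a A' | eps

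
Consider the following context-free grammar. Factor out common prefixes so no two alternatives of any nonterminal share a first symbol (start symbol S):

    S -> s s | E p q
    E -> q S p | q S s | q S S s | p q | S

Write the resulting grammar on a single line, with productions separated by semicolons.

S -> s s | E p q; E -> p q | S | q S E'; E' -> p | s | S s

E has alternatives sharing prefix 'q S': factor to E → q S E' with E' → p | s | S s.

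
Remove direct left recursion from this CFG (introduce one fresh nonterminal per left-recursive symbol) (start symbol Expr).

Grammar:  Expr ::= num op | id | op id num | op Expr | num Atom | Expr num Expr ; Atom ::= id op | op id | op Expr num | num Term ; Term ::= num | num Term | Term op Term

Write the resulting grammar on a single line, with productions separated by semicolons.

Expr ::= num op Expr1 | id Expr1 | op id num Expr1 | op Expr Expr1 | num Atom Expr1; Atom ::= id op | op id | op Expr num | num Term; Term ::= num Term1 | num Term Term1; Expr1 ::= num Expr Expr1 | eps; Term1 ::= op Term Term1 | eps

Expr, Term are directly left-recursive.
For Expr: α = {num Expr}, β = {num op, id, op id num, op Expr, num Atom}. Rewrite as Expr → β Expr1 and Expr1 → α Expr1 | ε.
For Term: α = {op Term}, β = {num, num Term}. Rewrite as Term → β Term1 and Term1 → α Term1 | ε.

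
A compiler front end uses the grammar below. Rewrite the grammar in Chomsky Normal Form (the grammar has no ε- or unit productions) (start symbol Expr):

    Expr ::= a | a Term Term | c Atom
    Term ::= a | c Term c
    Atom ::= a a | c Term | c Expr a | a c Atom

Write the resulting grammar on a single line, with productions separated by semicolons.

Introduce a nonterminal for each terminal appearing in a rule of length ≥ 2: X1 → a, X2 → c.
Binarize each right-hand side of length ≥ 3 by chaining fresh nonterminals (Y1, Y2, …): affected rules were Expr → X1 Term Term; Term → X2 Term X2; Atom → X2 Expr X1; Atom → X1 X2 Atom.

Expr ::= a | X1 Y1 | X2 Atom; Term ::= a | X2 Y2; Atom ::= X1 X1 | X2 Term | X2 Y3 | X1 Y4; X1 ::= a; X2 ::= c; Y1 ::= Term Term; Y2 ::= Term X2; Y3 ::= Expr X1; Y4 ::= X2 Atom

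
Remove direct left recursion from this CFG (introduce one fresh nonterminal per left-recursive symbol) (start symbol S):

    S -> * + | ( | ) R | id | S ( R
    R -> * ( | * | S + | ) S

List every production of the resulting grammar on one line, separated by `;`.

Directly left-recursive nonterminal: S.
For S: α = {( R}, β = {* +, (, ) R, id}. Rewrite as S → β S' and S' → α S' | ε.

S -> * + S' | ( S' | ) R S' | id S'; R -> * ( | * | S + | ) S; S' -> ( R S' | ε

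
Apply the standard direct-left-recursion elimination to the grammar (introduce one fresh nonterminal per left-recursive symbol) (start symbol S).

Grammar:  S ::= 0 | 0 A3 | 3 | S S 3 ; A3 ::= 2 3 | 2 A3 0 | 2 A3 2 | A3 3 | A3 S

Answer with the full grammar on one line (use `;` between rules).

Left recursion appears on S, A3.
For S: α = {S 3}, β = {0, 0 A3, 3}. Rewrite as S → β S' and S' → α S' | ε.
For A3: α = {3, S}, β = {2 3, 2 A3 0, 2 A3 2}. Rewrite as A3 → β A3' and A3' → α A3' | ε.

S ::= 0 S' | 0 A3 S' | 3 S'; A3 ::= 2 3 A3' | 2 A3 0 A3' | 2 A3 2 A3'; S' ::= S 3 S' | eps; A3' ::= 3 A3' | S A3' | eps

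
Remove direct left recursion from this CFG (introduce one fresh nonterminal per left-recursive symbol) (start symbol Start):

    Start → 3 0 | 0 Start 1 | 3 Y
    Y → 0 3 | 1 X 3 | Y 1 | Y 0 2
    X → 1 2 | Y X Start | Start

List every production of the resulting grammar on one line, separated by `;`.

Left recursion appears on Y.
For Y: α = {1, 0 2}, β = {0 3, 1 X 3}. Rewrite as Y → β Y1 and Y1 → α Y1 | ε.

Start → 3 0 | 0 Start 1 | 3 Y; Y → 0 3 Y1 | 1 X 3 Y1; X → 1 2 | Y X Start | Start; Y1 → 1 Y1 | 0 2 Y1 | ε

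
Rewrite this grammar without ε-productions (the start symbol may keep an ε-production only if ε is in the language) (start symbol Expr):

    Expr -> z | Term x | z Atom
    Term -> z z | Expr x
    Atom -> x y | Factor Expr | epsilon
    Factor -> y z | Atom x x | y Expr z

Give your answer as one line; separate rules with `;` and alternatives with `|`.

Nullable nonterminals: {Atom}.
ε ∉ L(G), so no ε-production is kept.
For each production, add variants omitting each subset of nullable occurrences: Factor → Atom x x gives Atom x x | x x.

Expr -> z | Term x | z Atom; Term -> z z | Expr x; Atom -> x y | Factor Expr; Factor -> y z | Atom x x | x x | y Expr z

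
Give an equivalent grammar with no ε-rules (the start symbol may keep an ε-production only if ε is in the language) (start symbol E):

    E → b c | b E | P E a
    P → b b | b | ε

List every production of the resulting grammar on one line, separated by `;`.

E → b c | b E | P E a | E a; P → b b | b

Nullable nonterminals: {P}.
ε ∉ L(G), so no ε-production is kept.
Add the nullable-subset variants: E → P E a gives P E a | E a.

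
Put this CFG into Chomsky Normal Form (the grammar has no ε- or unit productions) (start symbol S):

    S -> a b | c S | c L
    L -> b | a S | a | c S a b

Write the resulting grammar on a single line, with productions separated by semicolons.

S -> X1 X2 | X3 S | X3 L; L -> b | X1 S | a | X3 Y1; X1 -> a; X2 -> b; X3 -> c; Y1 -> S Y2; Y2 -> X1 X2

Introduce a nonterminal for each terminal appearing in a rule of length ≥ 2: X1 → a, X2 → b, X3 → c.
Binarize each right-hand side of length ≥ 3 by chaining fresh nonterminals (Y1, Y2, …): affected rules were L → X3 S X1 X2.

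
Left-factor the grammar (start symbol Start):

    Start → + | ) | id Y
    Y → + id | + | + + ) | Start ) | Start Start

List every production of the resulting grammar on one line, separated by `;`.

Y has alternatives sharing prefix '+': factor to Y → + Y1 with Y1 → id | ε | + ).
Y has alternatives sharing prefix 'Start': factor to Y → Start Y2 with Y2 → ) | Start.

Start → + | ) | id Y; Y → + Y1 | Start Y2; Y1 → id | epsilon | + ); Y2 → ) | Start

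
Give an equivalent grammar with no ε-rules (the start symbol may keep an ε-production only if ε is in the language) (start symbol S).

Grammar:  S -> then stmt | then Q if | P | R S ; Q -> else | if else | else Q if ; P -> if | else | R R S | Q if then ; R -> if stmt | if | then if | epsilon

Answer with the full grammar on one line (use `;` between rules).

Nullable set = {R}.
ε ∉ L(G), so no ε-production is kept.
Expand every rule over subsets of its nullable positions: P → R R S gives R R S | R S | S.

S -> then stmt | then Q if | P | R S; Q -> else | if else | else Q if; P -> if | else | R R S | R S | S | Q if then; R -> if stmt | if | then if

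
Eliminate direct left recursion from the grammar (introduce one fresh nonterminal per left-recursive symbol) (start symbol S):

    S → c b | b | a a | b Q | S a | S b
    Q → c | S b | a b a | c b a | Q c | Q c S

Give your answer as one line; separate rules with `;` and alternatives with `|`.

Left recursion appears on S, Q.
For S: α = {a, b}, β = {c b, b, a a, b Q}. Rewrite as S → β S' and S' → α S' | ε.
For Q: α = {c, c S}, β = {c, S b, a b a, c b a}. Rewrite as Q → β Q' and Q' → α Q' | ε.

S → c b S' | b S' | a a S' | b Q S'; Q → c Q' | S b Q' | a b a Q' | c b a Q'; S' → a S' | b S' | ε; Q' → c Q' | c S Q' | ε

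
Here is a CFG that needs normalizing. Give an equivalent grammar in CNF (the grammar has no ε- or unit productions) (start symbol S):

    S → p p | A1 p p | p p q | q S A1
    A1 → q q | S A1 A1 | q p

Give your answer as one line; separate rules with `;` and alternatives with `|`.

S → X1 X1 | A1 Y1 | X1 Y2 | X2 Y3; A1 → X2 X2 | S Y4 | X2 X1; X1 → p; X2 → q; Y1 → X1 X1; Y2 → X1 X2; Y3 → S A1; Y4 → A1 A1

Introduce a nonterminal for each terminal appearing in a rule of length ≥ 2: X1 → p, X2 → q.
Binarize each right-hand side of length ≥ 3 by chaining fresh nonterminals (Y1, Y2, …): affected rules were S → A1 X1 X1; S → X1 X1 X2; S → X2 S A1; A1 → S A1 A1.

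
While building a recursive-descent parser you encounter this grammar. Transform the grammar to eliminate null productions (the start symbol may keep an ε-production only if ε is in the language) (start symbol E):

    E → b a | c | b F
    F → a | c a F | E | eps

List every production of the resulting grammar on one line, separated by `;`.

Nullable set = {F}.
ε ∉ L(G), so no ε-production is kept.
Expand every rule over subsets of its nullable positions: E → b F gives b F | b. F → c a F gives c a F | c a.

E → b a | c | b F | b; F → a | c a F | c a | E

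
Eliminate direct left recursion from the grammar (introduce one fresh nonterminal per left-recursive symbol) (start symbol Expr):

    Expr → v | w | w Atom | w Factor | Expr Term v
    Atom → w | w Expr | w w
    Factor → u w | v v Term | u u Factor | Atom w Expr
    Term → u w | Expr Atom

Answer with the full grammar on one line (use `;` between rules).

Expr → v Expr1 | w Expr1 | w Atom Expr1 | w Factor Expr1; Atom → w | w Expr | w w; Factor → u w | v v Term | u u Factor | Atom w Expr; Term → u w | Expr Atom; Expr1 → Term v Expr1 | ε

Left recursion appears on Expr.
For Expr: α = {Term v}, β = {v, w, w Atom, w Factor}. Rewrite as Expr → β Expr1 and Expr1 → α Expr1 | ε.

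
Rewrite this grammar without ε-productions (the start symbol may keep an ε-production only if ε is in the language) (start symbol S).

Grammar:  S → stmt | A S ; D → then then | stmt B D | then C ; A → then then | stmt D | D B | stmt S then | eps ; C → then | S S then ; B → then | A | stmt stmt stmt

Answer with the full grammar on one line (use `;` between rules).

S → stmt | A S; D → then then | stmt B D | stmt D | then C; A → then then | stmt D | D B | D | stmt S then; C → then | S S then; B → then | A | stmt stmt stmt

Nullable nonterminals: {A, B}.
ε ∉ L(G), so no ε-production is kept.
For each production, add variants omitting each subset of nullable occurrences: D → stmt B D gives stmt B D | stmt D. A → D B gives D B | D.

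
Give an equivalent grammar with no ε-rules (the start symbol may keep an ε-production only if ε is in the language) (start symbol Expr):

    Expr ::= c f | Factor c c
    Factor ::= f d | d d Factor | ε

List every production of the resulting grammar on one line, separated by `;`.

Nullable set = {Factor}.
ε ∉ L(G), so no ε-production is kept.
Add the nullable-subset variants: Expr → Factor c c gives Factor c c | c c. Factor → d d Factor gives d d Factor | d d.

Expr ::= c f | Factor c c | c c; Factor ::= f d | d d Factor | d d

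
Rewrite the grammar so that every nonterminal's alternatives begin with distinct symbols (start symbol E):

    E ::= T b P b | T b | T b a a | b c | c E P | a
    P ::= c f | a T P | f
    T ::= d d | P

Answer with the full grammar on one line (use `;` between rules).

E has alternatives sharing prefix 'T b': factor to E → T b E' with E' → P b | ε | a a.

E ::= b c | c E P | a | T b E'; P ::= c f | a T P | f; T ::= d d | P; E' ::= P b | epsilon | a a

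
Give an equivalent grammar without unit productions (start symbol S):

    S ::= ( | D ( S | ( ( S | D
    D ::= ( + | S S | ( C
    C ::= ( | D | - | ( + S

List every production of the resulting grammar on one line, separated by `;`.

Unit pairs: C ⇒* {D}; S ⇒* {D}.
Replace each nonterminal's rules with the union of the non-unit rules of every nonterminal it unit-derives.

S ::= ( + | S S | ( C | ( | D ( S | ( ( S; D ::= ( + | S S | ( C; C ::= ( | - | ( + S | ( + | S S | ( C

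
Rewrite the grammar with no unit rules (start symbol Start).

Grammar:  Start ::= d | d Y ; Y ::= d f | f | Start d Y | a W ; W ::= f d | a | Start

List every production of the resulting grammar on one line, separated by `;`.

Start ::= d | d Y; Y ::= d f | f | Start d Y | a W; W ::= d | d Y | f d | a

Unit pairs: W ⇒* {Start}.
For each unit pair (A, B), copy every non-unit production of B to A, then drop all unit productions.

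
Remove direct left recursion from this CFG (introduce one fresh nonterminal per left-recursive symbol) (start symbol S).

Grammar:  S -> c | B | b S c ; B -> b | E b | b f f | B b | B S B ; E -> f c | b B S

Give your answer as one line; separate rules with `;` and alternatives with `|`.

Left recursion appears on B.
For B: α = {b, S B}, β = {b, E b, b f f}. Rewrite as B → β B' and B' → α B' | ε.

S -> c | B | b S c; B -> b B' | E b B' | b f f B'; E -> f c | b B S; B' -> b B' | S B B' | ε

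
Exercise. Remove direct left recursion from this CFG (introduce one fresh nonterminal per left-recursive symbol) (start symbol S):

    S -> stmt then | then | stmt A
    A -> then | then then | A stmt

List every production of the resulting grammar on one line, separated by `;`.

Directly left-recursive nonterminal: A.
For A: α = {stmt}, β = {then, then then}. Rewrite as A → β A' and A' → α A' | ε.

S -> stmt then | then | stmt A; A -> then A' | then then A'; A' -> stmt A' | ε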